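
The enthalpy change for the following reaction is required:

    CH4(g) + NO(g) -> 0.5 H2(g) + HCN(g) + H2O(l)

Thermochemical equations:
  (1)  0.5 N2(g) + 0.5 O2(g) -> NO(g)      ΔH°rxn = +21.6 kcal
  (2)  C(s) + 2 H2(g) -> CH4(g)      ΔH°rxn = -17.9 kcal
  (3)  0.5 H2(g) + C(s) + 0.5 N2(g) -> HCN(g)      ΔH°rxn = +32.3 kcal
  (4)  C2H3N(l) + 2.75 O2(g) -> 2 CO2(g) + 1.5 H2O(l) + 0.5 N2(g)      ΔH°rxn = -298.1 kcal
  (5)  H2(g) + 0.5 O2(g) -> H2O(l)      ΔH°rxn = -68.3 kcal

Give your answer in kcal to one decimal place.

(1) reversed: -21.6 kcal
(2) reversed: +17.9 kcal
(3) as written: +32.3 kcal
(4): not needed.
(5) as written: -68.3 kcal
Combining the equations, ΔH°rxn = (-1)·(+21.6) + (-1)·(-17.9) + (1)·(+32.3) + (1)·(-68.3) = -39.7 kcal

ΔH°rxn = -39.7 kcal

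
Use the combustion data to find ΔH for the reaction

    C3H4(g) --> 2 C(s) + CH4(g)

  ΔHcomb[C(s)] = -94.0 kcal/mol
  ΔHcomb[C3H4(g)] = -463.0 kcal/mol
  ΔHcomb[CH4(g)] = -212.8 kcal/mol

With combustion enthalpies, reactants minus products:
= [1·(-463.0)] − [2·(-94.0) + 1·(-212.8)]
= -62.2 kcal/mol

ΔH = -62.2 kcal/mol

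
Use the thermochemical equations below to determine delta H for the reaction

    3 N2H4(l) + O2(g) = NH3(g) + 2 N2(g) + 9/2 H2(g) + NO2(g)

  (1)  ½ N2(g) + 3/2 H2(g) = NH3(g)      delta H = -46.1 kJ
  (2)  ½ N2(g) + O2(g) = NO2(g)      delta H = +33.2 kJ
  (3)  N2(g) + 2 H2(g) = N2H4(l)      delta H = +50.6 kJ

delta H = -164.7 kJ

(1) as written (NH3(g) already on the product side): -46.1 kJ
(2) as written (NO2(g) already on the product side): +33.2 kJ
(3) reversed and × 3 (N2H4(l) must end up as a reactant; scale by 3 for the 3 N2H4(l)): (-3)·(+50.6) = -151.8 kJ
delta H = (-46.1) + (+33.2) + (-151.8) = -164.7 kJ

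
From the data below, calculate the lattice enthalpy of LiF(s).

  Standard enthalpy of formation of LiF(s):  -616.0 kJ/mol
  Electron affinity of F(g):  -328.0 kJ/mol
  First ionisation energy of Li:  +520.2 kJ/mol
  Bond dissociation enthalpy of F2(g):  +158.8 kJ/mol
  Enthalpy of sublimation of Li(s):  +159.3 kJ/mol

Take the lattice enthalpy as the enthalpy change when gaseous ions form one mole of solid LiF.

ΔHf° = 1·ΔHsub + 1·(ΣIE) + 1/2·D(F2) + 1·EA + U
-616.0 = 1·(+159.3) + 1·(+520.2) + 1/2·(+158.8) + 1·(-328.0) + U
U = -616.0 − (+430.9) = -1046.9 kJ/mol

U = -1046.9 kJ/mol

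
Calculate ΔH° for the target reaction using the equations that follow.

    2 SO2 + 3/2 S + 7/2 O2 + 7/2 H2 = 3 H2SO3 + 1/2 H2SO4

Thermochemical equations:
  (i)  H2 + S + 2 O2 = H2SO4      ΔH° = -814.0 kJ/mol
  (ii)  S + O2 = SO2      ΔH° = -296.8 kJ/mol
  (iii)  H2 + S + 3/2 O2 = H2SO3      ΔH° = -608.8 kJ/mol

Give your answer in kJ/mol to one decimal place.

(i) × 1/2: (1/2)·(-814.0) = -407.0 kJ/mol
(ii) reversed and × 2: (-2)·(-296.8) = +593.6 kJ/mol
(iii) × 3: (3)·(-608.8) = -1826.4 kJ/mol
ΔH° = (-407.0) + (+593.6) + (-1826.4) = -1639.8 kJ/mol

ΔH° = -1639.8 kJ/mol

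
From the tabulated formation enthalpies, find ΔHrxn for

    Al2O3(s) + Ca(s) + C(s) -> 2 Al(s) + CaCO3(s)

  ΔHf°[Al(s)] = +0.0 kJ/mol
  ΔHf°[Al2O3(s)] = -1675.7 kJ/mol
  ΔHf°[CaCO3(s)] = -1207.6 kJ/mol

Products: 2·(+0.0) + 1·(-1207.6) = -1207.6
Reactants: 1·(-1675.7) + 1·(+0.0) + 1·(+0.0) = -1675.7
ΔHrxn = (-1207.6) − (-1675.7) = 468.1 kJ/mol

ΔHrxn = 468.1 kJ/mol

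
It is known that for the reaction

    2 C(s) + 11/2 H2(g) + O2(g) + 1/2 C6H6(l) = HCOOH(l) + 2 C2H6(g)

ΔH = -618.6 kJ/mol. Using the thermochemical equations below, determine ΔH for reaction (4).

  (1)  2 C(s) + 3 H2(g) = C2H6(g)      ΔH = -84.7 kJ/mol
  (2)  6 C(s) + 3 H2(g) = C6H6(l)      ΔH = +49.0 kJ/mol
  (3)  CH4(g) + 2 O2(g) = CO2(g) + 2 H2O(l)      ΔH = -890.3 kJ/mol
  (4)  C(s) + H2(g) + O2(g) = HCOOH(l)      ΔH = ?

ΔH = -424.7 kJ/mol

(1) × 2: (2)·(-84.7) = -169.4 kJ/mol
(2) reversed and × 1/2: (-1/2)·(+49.0) = -24.5 kJ/mol
(3): not needed.
(4) as written: contributes x
-618.6 = (-169.4) + (-24.5) + x
x = (-618.6 − (-193.9)) / (1) = -424.7 kJ/mol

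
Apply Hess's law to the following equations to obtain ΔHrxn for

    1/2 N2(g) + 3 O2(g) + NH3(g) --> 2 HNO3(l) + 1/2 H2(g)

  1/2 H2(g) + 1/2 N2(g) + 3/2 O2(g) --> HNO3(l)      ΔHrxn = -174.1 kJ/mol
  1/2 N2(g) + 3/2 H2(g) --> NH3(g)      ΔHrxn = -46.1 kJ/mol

ΔHrxn = -302.1 kJ/mol

equation 1 × 2: (2)·(-174.1) = -348.2 kJ/mol
equation 2 reversed: +46.1 kJ/mol
Since enthalpy is a state function, ΔHrxn = (-348.2) + (+46.1) = -302.1 kJ/mol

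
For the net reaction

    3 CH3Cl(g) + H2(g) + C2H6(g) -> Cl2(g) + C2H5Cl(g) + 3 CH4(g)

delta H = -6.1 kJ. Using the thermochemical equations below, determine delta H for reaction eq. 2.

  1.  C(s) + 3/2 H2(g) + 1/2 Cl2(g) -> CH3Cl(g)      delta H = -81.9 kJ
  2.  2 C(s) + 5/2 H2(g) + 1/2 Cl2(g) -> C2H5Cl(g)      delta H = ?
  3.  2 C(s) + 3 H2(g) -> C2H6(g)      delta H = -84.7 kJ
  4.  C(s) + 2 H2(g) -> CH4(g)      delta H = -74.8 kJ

eq. 1 reversed and × 3: (-3)·(-81.9) = +245.7 kJ
eq. 2 as written: contributes x
eq. 3 reversed: +84.7 kJ
eq. 4 × 3: (3)·(-74.8) = -224.4 kJ
-6.1 = (+245.7) + (+84.7) + (-224.4) + x
x = (-6.1 − (+106.0)) / (1) = -112.1 kJ

delta H = -112.1 kJ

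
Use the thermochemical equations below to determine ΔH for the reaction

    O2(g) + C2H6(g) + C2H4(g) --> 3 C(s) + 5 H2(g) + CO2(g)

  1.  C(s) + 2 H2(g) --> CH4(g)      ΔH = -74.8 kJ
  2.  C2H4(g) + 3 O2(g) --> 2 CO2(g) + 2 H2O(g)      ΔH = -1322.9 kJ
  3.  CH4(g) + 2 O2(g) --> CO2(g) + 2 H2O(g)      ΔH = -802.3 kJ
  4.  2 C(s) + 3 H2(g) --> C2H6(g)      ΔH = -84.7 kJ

eq. 1 reversed: +74.8 kJ
eq. 2 as written: -1322.9 kJ
eq. 3 reversed: +802.3 kJ
eq. 4 reversed: +84.7 kJ
ΔH = (-1)·(-74.8) + (1)·(-1322.9) + (-1)·(-802.3) + (-1)·(-84.7) = -361.1 kJ

ΔH = -361.1 kJ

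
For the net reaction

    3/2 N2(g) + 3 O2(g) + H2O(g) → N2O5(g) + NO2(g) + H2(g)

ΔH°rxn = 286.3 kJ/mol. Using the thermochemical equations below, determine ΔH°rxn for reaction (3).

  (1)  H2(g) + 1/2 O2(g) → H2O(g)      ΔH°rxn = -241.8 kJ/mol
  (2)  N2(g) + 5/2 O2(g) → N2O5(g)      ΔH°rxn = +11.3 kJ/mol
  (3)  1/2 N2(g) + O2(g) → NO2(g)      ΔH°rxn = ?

(1) reversed: +241.8 kJ/mol
(2) as written: +11.3 kJ/mol
(3) as written: contributes x
+286.3 = (+241.8) + (+11.3) + x
x = (+286.3 − (+253.1)) / (1) = 33.2 kJ/mol

ΔH°rxn = 33.2 kJ/mol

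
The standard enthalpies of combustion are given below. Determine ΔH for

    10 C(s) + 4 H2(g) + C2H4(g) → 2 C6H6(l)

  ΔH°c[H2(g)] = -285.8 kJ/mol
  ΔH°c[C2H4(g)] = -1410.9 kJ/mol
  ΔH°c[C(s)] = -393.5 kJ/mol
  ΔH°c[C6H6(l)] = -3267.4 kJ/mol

With combustion enthalpies, reactants minus products:
= [10·(-393.5) + 4·(-285.8) + 1·(-1410.9)] − [2·(-3267.4)]
= 45.7 kJ/mol

ΔH = 45.7 kJ/mol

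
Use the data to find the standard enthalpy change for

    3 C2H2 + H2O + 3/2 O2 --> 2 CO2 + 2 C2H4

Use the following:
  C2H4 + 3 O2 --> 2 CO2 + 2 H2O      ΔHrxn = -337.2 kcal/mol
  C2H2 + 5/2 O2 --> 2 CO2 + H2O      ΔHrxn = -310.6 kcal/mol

ΔHrxn = -257.4 kcal/mol

equation 1 reversed and × 2 (C2H4 must end up as a product; scale by 2 for the 2 C2H4): (-2)·(-337.2) = +674.4 kcal/mol
equation 2 × 3 (×3 to match 3 C2H2 in the target): (3)·(-310.6) = -931.8 kcal/mol
Combining the equations, ΔHrxn = (-2)·(-337.2) + (3)·(-310.6) = -257.4 kcal/mol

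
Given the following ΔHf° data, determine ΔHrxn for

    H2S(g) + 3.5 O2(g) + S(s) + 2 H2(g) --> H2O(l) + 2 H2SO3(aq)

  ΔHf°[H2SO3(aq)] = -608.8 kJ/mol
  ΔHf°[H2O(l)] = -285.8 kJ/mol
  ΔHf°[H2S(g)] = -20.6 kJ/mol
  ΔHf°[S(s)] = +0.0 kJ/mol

ΔH°rxn = Σ nΔHf°(products) − Σ nΔHf°(reactants).
Products: 1·(-285.8) + 2·(-608.8) = -1503.4
Reactants: 1·(-20.6) + 7/2·(+0.0) + 1·(+0.0) + 2·(+0.0) = -20.6
ΔHrxn = (-1503.4) − (-20.6) = -1482.8 kJ/mol

ΔHrxn = -1482.8 kJ/mol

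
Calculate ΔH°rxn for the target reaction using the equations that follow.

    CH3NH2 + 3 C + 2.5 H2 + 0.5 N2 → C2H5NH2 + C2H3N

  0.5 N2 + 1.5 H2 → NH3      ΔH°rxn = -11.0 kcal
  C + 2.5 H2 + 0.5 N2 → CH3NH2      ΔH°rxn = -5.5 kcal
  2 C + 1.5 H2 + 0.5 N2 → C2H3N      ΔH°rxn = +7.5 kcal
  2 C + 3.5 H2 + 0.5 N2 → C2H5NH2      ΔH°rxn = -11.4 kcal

ΔH°rxn = 1.6 kcal

equation 1: not needed.
equation 2 reversed: +5.5 kcal
equation 3 as written: +7.5 kcal
equation 4 as written: -11.4 kcal
ΔH°rxn = (+5.5) + (+7.5) + (-11.4) = 1.6 kcal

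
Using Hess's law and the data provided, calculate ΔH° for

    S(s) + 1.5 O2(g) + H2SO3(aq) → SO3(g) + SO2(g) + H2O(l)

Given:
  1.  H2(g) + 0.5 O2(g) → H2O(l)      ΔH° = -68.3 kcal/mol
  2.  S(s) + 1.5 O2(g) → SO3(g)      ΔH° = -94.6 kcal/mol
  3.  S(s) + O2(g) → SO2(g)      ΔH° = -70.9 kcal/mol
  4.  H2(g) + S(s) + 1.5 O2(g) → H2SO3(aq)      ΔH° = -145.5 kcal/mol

eq. 1 as written (H2O(l) already on the product side): -68.3 kcal/mol
eq. 2 as written (SO3(g) already on the product side): -94.6 kcal/mol
eq. 3 as written (SO2(g) already on the product side): -70.9 kcal/mol
eq. 4 reversed (reverse to put H2SO3(aq) on the reactant side): +145.5 kcal/mol
Summing the manipulated equations, ΔH° = (-68.3) + (-94.6) + (-70.9) + (+145.5) = -88.3 kcal/mol

ΔH° = -88.3 kcal/mol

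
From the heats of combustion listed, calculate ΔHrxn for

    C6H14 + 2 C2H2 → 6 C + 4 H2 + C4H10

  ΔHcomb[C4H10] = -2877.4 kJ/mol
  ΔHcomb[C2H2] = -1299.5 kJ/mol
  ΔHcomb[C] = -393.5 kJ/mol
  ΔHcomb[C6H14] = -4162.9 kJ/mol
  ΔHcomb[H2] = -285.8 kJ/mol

With combustion enthalpies, reactants minus products:
= [1·(-4162.9) + 2·(-1299.5)] − [6·(-393.5) + 4·(-285.8) + 1·(-2877.4)]
= -380.3 kJ/mol

ΔHrxn = -380.3 kJ/mol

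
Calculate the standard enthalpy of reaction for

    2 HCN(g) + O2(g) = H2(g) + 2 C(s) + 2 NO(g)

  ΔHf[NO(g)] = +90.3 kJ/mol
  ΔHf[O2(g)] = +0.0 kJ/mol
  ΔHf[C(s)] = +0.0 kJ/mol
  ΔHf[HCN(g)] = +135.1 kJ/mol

ΔH° = -89.6 kJ/mol

Products: 1·(+0.0) + 2·(+0.0) + 2·(+90.3) = +180.6
Reactants: 2·(+135.1) + 1·(+0.0) = +270.2
ΔH° = (+180.6) − (+270.2) = -89.6 kJ/mol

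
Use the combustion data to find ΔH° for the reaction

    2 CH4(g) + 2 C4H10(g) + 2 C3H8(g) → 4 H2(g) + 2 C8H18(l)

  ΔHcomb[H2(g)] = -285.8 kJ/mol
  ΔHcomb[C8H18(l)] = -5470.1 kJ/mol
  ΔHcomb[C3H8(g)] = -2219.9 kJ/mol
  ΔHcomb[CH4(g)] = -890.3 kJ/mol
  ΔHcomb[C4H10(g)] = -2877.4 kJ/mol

ΔH° = 108.2 kJ/mol

Using ΔH = Σ nΔHc°(reactants) − Σ nΔHc°(products):
= [2·(-890.3) + 2·(-2877.4) + 2·(-2219.9)] − [4·(-285.8) + 2·(-5470.1)]
= 108.2 kJ/mol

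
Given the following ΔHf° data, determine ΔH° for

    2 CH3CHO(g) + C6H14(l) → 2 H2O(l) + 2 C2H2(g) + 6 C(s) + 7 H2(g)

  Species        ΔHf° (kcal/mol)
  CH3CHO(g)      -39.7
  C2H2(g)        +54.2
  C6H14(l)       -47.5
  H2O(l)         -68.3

ΔH°rxn = Σ nΔHf°(products) − Σ nΔHf°(reactants).
Products: 2·(-68.3) + 2·(+54.2) + 6·(+0.0) + 7·(+0.0) = -28.2
Reactants: 2·(-39.7) + 1·(-47.5) = -126.9
ΔH° = (-28.2) − (-126.9) = 98.7 kcal/mol

ΔH° = 98.7 kcal/mol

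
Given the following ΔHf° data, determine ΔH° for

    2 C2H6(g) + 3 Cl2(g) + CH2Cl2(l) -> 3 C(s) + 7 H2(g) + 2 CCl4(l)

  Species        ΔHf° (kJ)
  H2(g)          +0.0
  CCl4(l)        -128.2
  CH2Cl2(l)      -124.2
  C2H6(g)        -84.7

Products: 3·(+0.0) + 7·(+0.0) + 2·(-128.2) = -256.4
Reactants: 2·(-84.7) + 3·(+0.0) + 1·(-124.2) = -293.6
ΔH° = (-256.4) − (-293.6) = 37.2 kJ

ΔH° = 37.2 kJ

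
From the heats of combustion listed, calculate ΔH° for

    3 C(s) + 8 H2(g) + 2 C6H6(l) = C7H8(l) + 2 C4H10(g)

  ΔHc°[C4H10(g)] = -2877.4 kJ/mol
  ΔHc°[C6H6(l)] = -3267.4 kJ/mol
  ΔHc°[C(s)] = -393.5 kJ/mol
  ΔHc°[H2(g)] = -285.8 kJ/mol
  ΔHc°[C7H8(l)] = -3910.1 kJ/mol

Using ΔH = Σ nΔHc°(reactants) − Σ nΔHc°(products):
= [3·(-393.5) + 8·(-285.8) + 2·(-3267.4)] − [1·(-3910.1) + 2·(-2877.4)]
= -336.8 kJ/mol

ΔH° = -336.8 kJ/mol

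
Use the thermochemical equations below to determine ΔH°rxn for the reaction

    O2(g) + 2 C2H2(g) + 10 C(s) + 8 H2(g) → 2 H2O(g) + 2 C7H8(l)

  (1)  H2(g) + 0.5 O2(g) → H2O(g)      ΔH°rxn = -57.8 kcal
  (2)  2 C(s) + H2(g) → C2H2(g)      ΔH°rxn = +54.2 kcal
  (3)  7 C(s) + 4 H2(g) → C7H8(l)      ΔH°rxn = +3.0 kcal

ΔH°rxn = -218.0 kcal

(1) × 2 (×2 to match 2 H2O(g) in the target): (2)·(-57.8) = -115.6 kcal
(2) reversed and × 2 (C2H2(g) must end up as a reactant; scale by 2 for the 2 C2H2(g)): (-2)·(+54.2) = -108.4 kcal
(3) × 2 (×2 to match 2 C7H8(l) in the target): (2)·(+3.0) = +6.0 kcal
ΔH°rxn = (2)·(-57.8) + (-2)·(+54.2) + (2)·(+3.0) = -218.0 kcal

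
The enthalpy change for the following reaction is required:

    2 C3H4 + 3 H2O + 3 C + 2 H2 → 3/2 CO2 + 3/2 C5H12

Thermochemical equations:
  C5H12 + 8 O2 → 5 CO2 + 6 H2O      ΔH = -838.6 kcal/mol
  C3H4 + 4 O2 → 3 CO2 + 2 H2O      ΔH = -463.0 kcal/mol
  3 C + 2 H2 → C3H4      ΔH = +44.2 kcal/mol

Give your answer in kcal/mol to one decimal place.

ΔH = -86.9 kcal/mol

equation 1 reversed and × 3/2: (-3/2)·(-838.6) = +1257.9 kcal/mol
equation 2 × 3: (3)·(-463.0) = -1389.0 kcal/mol
equation 3 as written: +44.2 kcal/mol
By Hess's law, ΔH = (+1257.9) + (-1389.0) + (+44.2) = -86.9 kcal/mol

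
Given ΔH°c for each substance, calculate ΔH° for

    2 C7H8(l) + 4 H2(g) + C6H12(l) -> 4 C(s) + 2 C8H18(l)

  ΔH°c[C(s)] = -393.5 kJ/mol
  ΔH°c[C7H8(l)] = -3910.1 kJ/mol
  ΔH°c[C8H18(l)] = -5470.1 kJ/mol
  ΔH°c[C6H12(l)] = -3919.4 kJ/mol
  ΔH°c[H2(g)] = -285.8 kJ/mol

With combustion enthalpies, reactants minus products:
= [2·(-3910.1) + 4·(-285.8) + 1·(-3919.4)] − [4·(-393.5) + 2·(-5470.1)]
= -368.6 kJ/mol

ΔH° = -368.6 kJ/mol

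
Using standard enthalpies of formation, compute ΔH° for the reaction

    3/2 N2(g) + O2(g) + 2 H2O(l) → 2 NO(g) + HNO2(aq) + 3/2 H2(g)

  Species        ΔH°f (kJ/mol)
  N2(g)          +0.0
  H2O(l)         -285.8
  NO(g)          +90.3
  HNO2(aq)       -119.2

ΔH°rxn = Σ nΔHf°(products) − Σ nΔHf°(reactants).
Products: 2·(+90.3) + 1·(-119.2) + 3/2·(+0.0) = +61.4
Reactants: 3/2·(+0.0) + 1·(+0.0) + 2·(-285.8) = -571.6
ΔH° = (+61.4) − (-571.6) = 633.0 kJ/mol

ΔH° = 633.0 kJ/mol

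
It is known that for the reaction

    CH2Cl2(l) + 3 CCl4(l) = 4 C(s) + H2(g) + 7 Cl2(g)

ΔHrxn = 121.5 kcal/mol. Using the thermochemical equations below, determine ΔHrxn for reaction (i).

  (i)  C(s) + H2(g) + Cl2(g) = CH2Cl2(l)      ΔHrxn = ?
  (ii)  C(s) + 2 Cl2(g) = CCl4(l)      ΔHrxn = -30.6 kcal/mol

(i) reversed: contributes −x
(ii) reversed and × 3: (-3)·(-30.6) = +91.8 kcal/mol
+121.5 = (+91.8) − x
x = (+121.5 − (+91.8)) / (-1) = -29.7 kcal/mol

ΔHrxn = -29.7 kcal/mol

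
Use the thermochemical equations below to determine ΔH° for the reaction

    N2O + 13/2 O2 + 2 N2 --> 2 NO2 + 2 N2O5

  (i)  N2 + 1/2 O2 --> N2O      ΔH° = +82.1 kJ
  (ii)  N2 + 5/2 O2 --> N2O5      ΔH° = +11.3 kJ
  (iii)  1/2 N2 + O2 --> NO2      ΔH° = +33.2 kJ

ΔH° = 6.9 kJ

(i) reversed: -82.1 kJ
(ii) × 2: (2)·(+11.3) = +22.6 kJ
(iii) × 2: (2)·(+33.2) = +66.4 kJ
By Hess's law, ΔH° = (-1)·(+82.1) + (2)·(+11.3) + (2)·(+33.2) = 6.9 kJ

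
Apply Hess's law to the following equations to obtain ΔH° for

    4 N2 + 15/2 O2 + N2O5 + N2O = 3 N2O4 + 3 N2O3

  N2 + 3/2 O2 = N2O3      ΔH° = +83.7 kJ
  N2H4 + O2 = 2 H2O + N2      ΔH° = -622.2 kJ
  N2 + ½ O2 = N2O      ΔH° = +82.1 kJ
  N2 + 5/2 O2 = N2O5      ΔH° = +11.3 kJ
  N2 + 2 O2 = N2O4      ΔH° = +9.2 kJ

equation 1 × 3: (3)·(+83.7) = +251.1 kJ
equation 2: not needed.
equation 3 reversed: -82.1 kJ
equation 4 reversed: -11.3 kJ
equation 5 × 3: (3)·(+9.2) = +27.6 kJ
ΔH° = (3)·(+83.7) + (-1)·(+82.1) + (-1)·(+11.3) + (3)·(+9.2) = 185.3 kJ

ΔH° = 185.3 kJ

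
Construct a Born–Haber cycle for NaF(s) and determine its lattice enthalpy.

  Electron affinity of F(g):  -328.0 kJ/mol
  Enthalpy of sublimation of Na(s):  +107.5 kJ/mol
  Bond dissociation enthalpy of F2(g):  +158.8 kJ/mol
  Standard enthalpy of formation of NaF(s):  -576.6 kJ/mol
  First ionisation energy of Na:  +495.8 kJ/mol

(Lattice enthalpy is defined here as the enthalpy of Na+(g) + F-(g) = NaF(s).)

U = -931.3 kJ/mol

ΔHf° = 1·ΔHsub + 1·(ΣIE) + 1/2·D(F2) + 1·EA + U
-576.6 = 1·(+107.5) + 1·(+495.8) + 1/2·(+158.8) + 1·(-328.0) + U
U = -576.6 − (+354.7) = -931.3 kJ/mol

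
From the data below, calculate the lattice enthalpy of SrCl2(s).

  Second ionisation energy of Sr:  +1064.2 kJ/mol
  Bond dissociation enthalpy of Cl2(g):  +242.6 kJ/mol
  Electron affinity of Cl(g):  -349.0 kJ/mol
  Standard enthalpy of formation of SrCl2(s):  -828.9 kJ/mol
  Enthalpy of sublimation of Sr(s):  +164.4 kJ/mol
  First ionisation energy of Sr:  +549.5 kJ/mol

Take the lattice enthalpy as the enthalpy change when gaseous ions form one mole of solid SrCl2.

ΔHf° = 1·ΔHsub + 1·(ΣIE) + 1·D(Cl2) + 2·EA + U
-828.9 = 1·(+164.4) + 1·(+1613.7) + 1·(+242.6) + 2·(-349.0) + U
U = -828.9 − (+1322.7) = -2151.6 kJ/mol

U = -2151.6 kJ/mol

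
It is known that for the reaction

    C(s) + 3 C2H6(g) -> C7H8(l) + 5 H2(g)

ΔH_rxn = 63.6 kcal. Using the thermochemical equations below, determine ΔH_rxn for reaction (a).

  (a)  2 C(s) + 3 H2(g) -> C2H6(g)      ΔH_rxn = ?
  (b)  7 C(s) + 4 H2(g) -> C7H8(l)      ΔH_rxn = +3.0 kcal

(a) reversed and × 3: contributes −3·x
(b) as written: +3.0 kcal
+63.6 = (+3.0) − 3·x
x = (+63.6 − (+3.0)) / (-3) = -20.2 kcal

ΔH_rxn = -20.2 kcal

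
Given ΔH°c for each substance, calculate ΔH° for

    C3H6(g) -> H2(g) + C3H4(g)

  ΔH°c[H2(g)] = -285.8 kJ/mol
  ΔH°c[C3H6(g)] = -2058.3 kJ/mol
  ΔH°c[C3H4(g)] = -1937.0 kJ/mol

Using ΔH = Σ nΔHc°(reactants) − Σ nΔHc°(products):
= [1·(-2058.3)] − [1·(-285.8) + 1·(-1937.0)]
= 164.5 kJ/mol

ΔH° = 164.5 kJ/mol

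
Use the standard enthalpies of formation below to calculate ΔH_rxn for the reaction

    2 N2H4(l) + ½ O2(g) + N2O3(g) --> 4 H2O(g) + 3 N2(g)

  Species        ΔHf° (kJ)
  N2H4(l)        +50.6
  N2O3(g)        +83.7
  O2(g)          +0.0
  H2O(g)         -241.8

ΔH_rxn = -1152.1 kJ

ΔH°rxn = Σ nΔHf°(products) − Σ nΔHf°(reactants).
Products: 4·(-241.8) + 3·(+0.0) = -967.2
Reactants: 2·(+50.6) + 1/2·(+0.0) + 1·(+83.7) = +184.9
ΔH_rxn = (-967.2) − (+184.9) = -1152.1 kJ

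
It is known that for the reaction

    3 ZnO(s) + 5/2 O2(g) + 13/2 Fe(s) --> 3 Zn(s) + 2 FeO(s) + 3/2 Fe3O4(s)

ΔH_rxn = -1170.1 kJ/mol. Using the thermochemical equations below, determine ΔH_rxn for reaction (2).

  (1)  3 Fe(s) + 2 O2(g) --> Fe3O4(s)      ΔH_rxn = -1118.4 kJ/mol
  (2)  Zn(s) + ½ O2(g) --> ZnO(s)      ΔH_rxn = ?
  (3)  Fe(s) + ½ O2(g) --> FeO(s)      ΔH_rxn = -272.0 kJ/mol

ΔH_rxn = -350.5 kJ/mol

(1) × 3/2: (3/2)·(-1118.4) = -1677.6 kJ/mol
(2) reversed and × 3: contributes −3·x
(3) × 2: (2)·(-272.0) = -544.0 kJ/mol
-1170.1 = (-1677.6) + (-544.0) − 3·x
x = (-1170.1 − (-2221.6)) / (-3) = -350.5 kJ/mol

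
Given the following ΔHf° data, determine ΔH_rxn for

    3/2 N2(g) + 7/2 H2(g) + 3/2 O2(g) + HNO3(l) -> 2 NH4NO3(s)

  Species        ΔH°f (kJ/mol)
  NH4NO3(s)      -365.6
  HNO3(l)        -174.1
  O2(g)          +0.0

Products: 2·(-365.6) = -731.2
Reactants: 3/2·(+0.0) + 7/2·(+0.0) + 3/2·(+0.0) + 1·(-174.1) = -174.1
ΔH_rxn = (-731.2) − (-174.1) = -557.1 kJ/mol

ΔH_rxn = -557.1 kJ/mol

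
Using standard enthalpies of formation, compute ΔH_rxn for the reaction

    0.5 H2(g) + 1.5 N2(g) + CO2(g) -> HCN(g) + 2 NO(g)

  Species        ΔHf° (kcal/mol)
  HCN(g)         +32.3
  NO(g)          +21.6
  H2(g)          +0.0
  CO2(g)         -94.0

ΔH_rxn = 169.5 kcal/mol

Products: 1·(+32.3) + 2·(+21.6) = +75.5
Reactants: 1/2·(+0.0) + 3/2·(+0.0) + 1·(-94.0) = -94.0
ΔH_rxn = (+75.5) − (-94.0) = 169.5 kcal/mol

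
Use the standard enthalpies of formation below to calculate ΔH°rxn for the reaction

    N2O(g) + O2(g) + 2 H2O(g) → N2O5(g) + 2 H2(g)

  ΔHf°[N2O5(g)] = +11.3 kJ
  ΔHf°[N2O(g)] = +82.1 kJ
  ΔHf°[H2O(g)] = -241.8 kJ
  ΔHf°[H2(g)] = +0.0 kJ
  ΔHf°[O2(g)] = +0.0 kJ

Products: 1·(+11.3) + 2·(+0.0) = +11.3
Reactants: 1·(+82.1) + 1·(+0.0) + 2·(-241.8) = -401.5
ΔH°rxn = (+11.3) − (-401.5) = 412.8 kJ

ΔH°rxn = 412.8 kJ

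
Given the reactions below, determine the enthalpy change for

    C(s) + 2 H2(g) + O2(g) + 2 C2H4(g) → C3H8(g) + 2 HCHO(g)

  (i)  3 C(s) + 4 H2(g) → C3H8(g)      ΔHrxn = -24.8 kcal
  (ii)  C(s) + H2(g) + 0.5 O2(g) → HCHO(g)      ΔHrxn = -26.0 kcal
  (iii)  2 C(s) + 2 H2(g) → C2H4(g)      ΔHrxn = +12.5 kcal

ΔHrxn = -101.8 kcal

(i) as written (C3H8(g) already on the product side): -24.8 kcal
(ii) × 2 (scale by 2 for the 2 HCHO(g)): (2)·(-26.0) = -52.0 kcal
(iii) reversed and × 2 (reverse to put C2H4(g) on the reactant side; ×2 to match 2 C2H4(g) in the target): (-2)·(+12.5) = -25.0 kcal
By Hess's law, ΔHrxn = (-24.8) + (-52.0) + (-25.0) = -101.8 kcal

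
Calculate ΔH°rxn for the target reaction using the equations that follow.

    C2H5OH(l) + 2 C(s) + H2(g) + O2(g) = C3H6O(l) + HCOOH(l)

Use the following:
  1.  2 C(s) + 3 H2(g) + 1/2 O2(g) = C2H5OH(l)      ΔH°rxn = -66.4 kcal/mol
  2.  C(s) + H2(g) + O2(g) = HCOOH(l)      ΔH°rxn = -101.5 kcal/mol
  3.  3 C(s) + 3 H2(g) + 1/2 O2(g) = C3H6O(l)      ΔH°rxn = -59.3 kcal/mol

eq. 1 reversed (C2H5OH(l) must end up as a reactant): +66.4 kcal/mol
eq. 2 as written (HCOOH(l) already on the product side): -101.5 kcal/mol
eq. 3 as written (C3H6O(l) already on the product side): -59.3 kcal/mol
Since enthalpy is a state function, ΔH°rxn = (-1)·(-66.4) + (1)·(-101.5) + (1)·(-59.3) = -94.4 kcal/mol

ΔH°rxn = -94.4 kcal/mol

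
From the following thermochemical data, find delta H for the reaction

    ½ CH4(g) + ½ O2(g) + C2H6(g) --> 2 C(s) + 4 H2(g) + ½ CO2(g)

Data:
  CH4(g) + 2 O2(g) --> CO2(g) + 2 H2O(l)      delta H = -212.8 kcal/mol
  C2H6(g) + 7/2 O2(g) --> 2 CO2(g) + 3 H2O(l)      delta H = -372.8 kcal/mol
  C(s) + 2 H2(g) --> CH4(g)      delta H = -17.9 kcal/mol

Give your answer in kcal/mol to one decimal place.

equation 1 reversed and × 3/2: (-3/2)·(-212.8) = +319.2 kcal/mol
equation 2 as written: -372.8 kcal/mol
equation 3 reversed and × 2: (-2)·(-17.9) = +35.8 kcal/mol
Summing the manipulated equations, delta H = (-3/2)·(-212.8) + (1)·(-372.8) + (-2)·(-17.9) = -17.8 kcal/mol

delta H = -17.8 kcal/mol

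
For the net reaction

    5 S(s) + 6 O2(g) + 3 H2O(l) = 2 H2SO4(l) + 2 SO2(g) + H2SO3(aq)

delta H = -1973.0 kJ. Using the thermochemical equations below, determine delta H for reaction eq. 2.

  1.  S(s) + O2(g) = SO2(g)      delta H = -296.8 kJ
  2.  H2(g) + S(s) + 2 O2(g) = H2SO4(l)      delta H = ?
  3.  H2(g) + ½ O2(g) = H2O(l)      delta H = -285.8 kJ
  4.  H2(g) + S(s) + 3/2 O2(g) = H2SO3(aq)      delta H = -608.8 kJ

eq. 1 × 2: (2)·(-296.8) = -593.6 kJ
eq. 2 × 2: contributes 2·x
eq. 3 reversed and × 3: (-3)·(-285.8) = +857.4 kJ
eq. 4 as written: -608.8 kJ
-1973.0 = (-593.6) + (+857.4) + (-608.8) + 2·x
x = (-1973.0 − (-345.0)) / (2) = -814.0 kJ

delta H = -814.0 kJ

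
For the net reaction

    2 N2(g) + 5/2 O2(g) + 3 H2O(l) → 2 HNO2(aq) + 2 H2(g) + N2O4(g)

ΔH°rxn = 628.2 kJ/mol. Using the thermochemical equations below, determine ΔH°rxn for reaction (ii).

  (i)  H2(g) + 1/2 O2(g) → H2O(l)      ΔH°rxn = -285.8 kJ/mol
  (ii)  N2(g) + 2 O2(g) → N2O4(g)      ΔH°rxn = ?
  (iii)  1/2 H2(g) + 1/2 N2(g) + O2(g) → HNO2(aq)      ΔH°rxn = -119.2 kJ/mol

ΔH°rxn = 9.2 kJ/mol

(i) reversed and × 3 (H2O(l) must end up as a reactant; scale by 3 for the 3 H2O(l)): (-3)·(-285.8) = +857.4 kJ/mol
(ii) as written (N2O4(g) already on the product side): contributes x
(iii) × 2 (×2 to match 2 HNO2(aq) in the target): (2)·(-119.2) = -238.4 kJ/mol
+628.2 = (+857.4) + (-238.4) + x
x = (+628.2 − (+619.0)) / (1) = 9.2 kJ/mol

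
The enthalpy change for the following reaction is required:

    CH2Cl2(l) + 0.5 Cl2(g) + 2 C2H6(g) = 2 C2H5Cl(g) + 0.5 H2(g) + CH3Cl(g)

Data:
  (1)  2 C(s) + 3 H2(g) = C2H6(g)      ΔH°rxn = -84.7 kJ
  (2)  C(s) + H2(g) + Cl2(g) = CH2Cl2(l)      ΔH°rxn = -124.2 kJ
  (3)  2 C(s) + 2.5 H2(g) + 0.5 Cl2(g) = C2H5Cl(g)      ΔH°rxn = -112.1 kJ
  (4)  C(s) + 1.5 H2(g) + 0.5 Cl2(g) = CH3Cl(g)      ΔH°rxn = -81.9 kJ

ΔH°rxn = -12.5 kJ

(1) reversed and × 2: (-2)·(-84.7) = +169.4 kJ
(2) reversed: +124.2 kJ
(3) × 2: (2)·(-112.1) = -224.2 kJ
(4) as written: -81.9 kJ
By Hess's law, ΔH°rxn = (-2)·(-84.7) + (-1)·(-124.2) + (2)·(-112.1) + (1)·(-81.9) = -12.5 kJ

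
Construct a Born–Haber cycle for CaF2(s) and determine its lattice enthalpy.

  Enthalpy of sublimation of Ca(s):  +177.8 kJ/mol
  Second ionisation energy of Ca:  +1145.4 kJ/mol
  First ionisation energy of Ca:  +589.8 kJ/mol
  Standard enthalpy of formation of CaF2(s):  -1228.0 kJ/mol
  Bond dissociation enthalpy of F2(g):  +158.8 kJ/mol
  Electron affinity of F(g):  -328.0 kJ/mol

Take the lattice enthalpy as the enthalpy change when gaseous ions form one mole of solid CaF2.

U = -2643.8 kJ/mol

ΔHf° = 1·ΔHsub + 1·(ΣIE) + 1·D(F2) + 2·EA + U
-1228.0 = 1·(+177.8) + 1·(+1735.2) + 1·(+158.8) + 2·(-328.0) + U
U = -1228.0 − (+1415.8) = -2643.8 kJ/mol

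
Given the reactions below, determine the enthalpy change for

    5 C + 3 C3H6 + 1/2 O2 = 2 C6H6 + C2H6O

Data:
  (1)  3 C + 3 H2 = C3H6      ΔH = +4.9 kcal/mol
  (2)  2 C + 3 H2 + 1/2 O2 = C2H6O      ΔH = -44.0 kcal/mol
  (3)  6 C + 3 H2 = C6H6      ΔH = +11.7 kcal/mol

(1) reversed and × 3: (-3)·(+4.9) = -14.7 kcal/mol
(2) as written: -44.0 kcal/mol
(3) × 2: (2)·(+11.7) = +23.4 kcal/mol
ΔH = (-3)·(+4.9) + (1)·(-44.0) + (2)·(+11.7) = -35.3 kcal/mol

ΔH = -35.3 kcal/mol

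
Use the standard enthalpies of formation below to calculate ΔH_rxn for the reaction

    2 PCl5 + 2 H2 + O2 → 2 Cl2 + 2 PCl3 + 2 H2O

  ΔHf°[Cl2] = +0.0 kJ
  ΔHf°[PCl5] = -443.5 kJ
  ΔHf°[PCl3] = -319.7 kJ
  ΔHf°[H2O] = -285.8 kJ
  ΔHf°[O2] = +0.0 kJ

Products: 2·(+0.0) + 2·(-319.7) + 2·(-285.8) = -1211.0
Reactants: 2·(-443.5) + 2·(+0.0) + 1·(+0.0) = -887.0
ΔH_rxn = (-1211.0) − (-887.0) = -324.0 kJ

ΔH_rxn = -324.0 kJ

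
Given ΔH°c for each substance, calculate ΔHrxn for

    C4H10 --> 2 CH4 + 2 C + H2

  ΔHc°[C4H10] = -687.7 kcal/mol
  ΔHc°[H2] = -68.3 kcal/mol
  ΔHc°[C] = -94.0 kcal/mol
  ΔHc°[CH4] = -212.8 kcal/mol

With combustion enthalpies, reactants minus products:
= [1·(-687.7)] − [2·(-212.8) + 2·(-94.0) + 1·(-68.3)]
= -5.8 kcal/mol

ΔHrxn = -5.8 kcal/mol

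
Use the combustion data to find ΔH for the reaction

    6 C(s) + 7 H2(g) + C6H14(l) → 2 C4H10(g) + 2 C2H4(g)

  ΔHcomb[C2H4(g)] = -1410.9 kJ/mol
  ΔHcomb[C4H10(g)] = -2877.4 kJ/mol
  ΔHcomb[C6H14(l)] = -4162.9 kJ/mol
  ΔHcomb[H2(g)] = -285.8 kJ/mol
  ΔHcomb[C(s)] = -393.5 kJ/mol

Using ΔH = Σ nΔHc°(reactants) − Σ nΔHc°(products):
= [6·(-393.5) + 7·(-285.8) + 1·(-4162.9)] − [2·(-2877.4) + 2·(-1410.9)]
= 52.1 kJ/mol

ΔH = 52.1 kJ/mol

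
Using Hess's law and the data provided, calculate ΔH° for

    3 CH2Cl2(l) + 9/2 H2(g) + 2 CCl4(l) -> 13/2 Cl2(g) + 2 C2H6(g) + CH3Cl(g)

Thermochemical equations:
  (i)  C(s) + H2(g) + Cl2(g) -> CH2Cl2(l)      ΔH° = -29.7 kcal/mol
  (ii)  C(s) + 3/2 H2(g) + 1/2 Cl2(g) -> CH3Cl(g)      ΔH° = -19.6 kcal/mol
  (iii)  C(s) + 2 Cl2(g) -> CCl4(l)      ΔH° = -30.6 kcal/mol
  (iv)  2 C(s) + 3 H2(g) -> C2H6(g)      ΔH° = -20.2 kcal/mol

(i) reversed and × 3 (CH2Cl2(l) must end up as a reactant; ×3 to match 3 CH2Cl2(l) in the target): (-3)·(-29.7) = +89.1 kcal/mol
(ii) as written (CH3Cl(g) already on the product side): -19.6 kcal/mol
(iii) reversed and × 2 (reverse to put CCl4(l) on the reactant side; scale by 2 for the 2 CCl4(l)): (-2)·(-30.6) = +61.2 kcal/mol
(iv) × 2 (×2 to match 2 C2H6(g) in the target): (2)·(-20.2) = -40.4 kcal/mol
ΔH° = (+89.1) + (-19.6) + (+61.2) + (-40.4) = 90.3 kcal/mol

ΔH° = 90.3 kcal/mol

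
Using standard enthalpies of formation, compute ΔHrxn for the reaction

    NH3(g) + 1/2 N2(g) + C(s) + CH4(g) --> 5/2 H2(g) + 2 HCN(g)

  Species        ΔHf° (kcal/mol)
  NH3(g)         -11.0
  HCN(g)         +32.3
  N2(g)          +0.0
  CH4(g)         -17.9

ΔHrxn = 93.5 kcal/mol

Products: 5/2·(+0.0) + 2·(+32.3) = +64.6
Reactants: 1·(-11.0) + 1/2·(+0.0) + 1·(+0.0) + 1·(-17.9) = -28.9
ΔHrxn = (+64.6) − (-28.9) = 93.5 kcal/mol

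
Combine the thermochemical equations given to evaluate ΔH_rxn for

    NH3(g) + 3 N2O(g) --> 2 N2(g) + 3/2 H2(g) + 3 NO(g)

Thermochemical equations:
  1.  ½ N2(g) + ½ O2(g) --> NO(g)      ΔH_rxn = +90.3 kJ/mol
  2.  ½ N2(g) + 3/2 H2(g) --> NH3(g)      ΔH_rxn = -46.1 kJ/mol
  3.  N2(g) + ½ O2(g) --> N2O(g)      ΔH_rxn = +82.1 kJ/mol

ΔH_rxn = 70.7 kJ/mol

eq. 1 × 3 (scale by 3 for the 3 NO(g)): (3)·(+90.3) = +270.9 kJ/mol
eq. 2 reversed (NH3(g) must end up as a reactant): +46.1 kJ/mol
eq. 3 reversed and × 3 (reverse to put N2O(g) on the reactant side; ×3 to match 3 N2O(g) in the target): (-3)·(+82.1) = -246.3 kJ/mol
Combining the equations, ΔH_rxn = (+270.9) + (+46.1) + (-246.3) = 70.7 kJ/mol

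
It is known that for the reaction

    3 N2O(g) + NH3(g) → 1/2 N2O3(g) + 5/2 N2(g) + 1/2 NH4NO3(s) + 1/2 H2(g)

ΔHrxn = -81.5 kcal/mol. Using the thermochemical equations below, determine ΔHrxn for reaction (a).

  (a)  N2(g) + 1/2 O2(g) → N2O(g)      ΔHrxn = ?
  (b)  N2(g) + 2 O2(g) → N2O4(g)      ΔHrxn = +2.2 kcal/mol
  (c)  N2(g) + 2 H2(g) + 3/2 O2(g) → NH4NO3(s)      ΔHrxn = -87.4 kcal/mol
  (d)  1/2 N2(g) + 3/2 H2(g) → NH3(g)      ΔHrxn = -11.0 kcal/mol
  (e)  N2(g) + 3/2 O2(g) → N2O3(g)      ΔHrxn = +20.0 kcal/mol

(a) reversed and × 3 (reverse to put N2O(g) on the reactant side; ×3 to match 3 N2O(g) in the target): contributes −3·x
(b): not needed (N2O4(g) appears nowhere else).
(c) × 1/2 (scale by 1/2 for the 1/2 NH4NO3(s)): (1/2)·(-87.4) = -43.7 kcal/mol
(d) reversed (NH3(g) must end up as a reactant): +11.0 kcal/mol
(e) × 1/2 (scale by 1/2 for the 1/2 N2O3(g)): (1/2)·(+20.0) = +10.0 kcal/mol
-81.5 = (-43.7) + (+11.0) + (+10.0) − 3·x
x = (-81.5 − (-22.7)) / (-3) = 19.6 kcal/mol

ΔHrxn = 19.6 kcal/mol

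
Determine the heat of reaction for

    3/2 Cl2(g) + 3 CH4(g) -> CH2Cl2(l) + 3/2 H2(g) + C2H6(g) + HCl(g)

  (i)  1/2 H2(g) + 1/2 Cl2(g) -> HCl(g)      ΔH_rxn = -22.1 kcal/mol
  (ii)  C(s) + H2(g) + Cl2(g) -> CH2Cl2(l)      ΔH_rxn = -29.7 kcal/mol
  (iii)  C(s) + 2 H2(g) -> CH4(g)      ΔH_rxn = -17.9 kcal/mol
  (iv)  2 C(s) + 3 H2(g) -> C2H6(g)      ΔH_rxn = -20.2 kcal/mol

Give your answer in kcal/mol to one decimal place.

(i) as written (HCl(g) already on the product side): -22.1 kcal/mol
(ii) as written (CH2Cl2(l) already on the product side): -29.7 kcal/mol
(iii) reversed and × 3 (CH4(g) must end up as a reactant; ×3 to match 3 CH4(g) in the target): (-3)·(-17.9) = +53.7 kcal/mol
(iv) as written (C2H6(g) already on the product side): -20.2 kcal/mol
By Hess's law, ΔH_rxn = (1)·(-22.1) + (1)·(-29.7) + (-3)·(-17.9) + (1)·(-20.2) = -18.3 kcal/mol

ΔH_rxn = -18.3 kcal/mol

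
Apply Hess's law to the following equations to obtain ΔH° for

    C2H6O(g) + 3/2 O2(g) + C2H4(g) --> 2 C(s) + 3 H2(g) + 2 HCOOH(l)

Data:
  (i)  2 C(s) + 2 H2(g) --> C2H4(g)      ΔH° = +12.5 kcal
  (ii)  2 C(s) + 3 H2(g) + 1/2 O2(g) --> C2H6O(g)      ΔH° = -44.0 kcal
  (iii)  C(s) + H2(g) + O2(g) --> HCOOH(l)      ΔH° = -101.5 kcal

(i) reversed (C2H4(g) must end up as a reactant): -12.5 kcal
(ii) reversed (reverse to put C2H6O(g) on the reactant side): +44.0 kcal
(iii) × 2 (×2 to match 2 HCOOH(l) in the target): (2)·(-101.5) = -203.0 kcal
ΔH° = (-1)·(+12.5) + (-1)·(-44.0) + (2)·(-101.5) = -171.5 kcal

ΔH° = -171.5 kcal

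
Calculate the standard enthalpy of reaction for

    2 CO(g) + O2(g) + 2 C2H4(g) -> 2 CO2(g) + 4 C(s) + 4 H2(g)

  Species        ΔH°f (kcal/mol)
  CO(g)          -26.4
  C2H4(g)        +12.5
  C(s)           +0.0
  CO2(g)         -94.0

Products: 2·(-94.0) + 4·(+0.0) + 4·(+0.0) = -188.0
Reactants: 2·(-26.4) + 1·(+0.0) + 2·(+12.5) = -27.8
ΔH_rxn = (-188.0) − (-27.8) = -160.2 kcal/mol

ΔH_rxn = -160.2 kcal/mol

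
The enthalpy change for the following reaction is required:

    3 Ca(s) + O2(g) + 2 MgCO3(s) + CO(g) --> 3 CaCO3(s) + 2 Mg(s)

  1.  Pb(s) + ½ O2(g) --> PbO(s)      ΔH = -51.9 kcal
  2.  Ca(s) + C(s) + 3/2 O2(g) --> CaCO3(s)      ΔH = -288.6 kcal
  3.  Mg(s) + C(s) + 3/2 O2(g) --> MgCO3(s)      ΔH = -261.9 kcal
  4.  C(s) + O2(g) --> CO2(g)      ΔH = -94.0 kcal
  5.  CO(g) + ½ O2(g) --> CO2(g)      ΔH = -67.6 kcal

ΔH = -315.6 kcal

eq. 1: not needed (PbO(s) appears nowhere else).
eq. 2 × 3 (×3 to match 3 CaCO3(s) in the target): (3)·(-288.6) = -865.8 kcal
eq. 3 reversed and × 2 (MgCO3(s) must end up as a reactant; scale by 2 for the 2 MgCO3(s)): (-2)·(-261.9) = +523.8 kcal
eq. 4 reversed: +94.0 kcal
eq. 5 as written (CO(g) already on the reactant side): -67.6 kcal
ΔH = (3)·(-288.6) + (-2)·(-261.9) + (-1)·(-94.0) + (1)·(-67.6) = -315.6 kcal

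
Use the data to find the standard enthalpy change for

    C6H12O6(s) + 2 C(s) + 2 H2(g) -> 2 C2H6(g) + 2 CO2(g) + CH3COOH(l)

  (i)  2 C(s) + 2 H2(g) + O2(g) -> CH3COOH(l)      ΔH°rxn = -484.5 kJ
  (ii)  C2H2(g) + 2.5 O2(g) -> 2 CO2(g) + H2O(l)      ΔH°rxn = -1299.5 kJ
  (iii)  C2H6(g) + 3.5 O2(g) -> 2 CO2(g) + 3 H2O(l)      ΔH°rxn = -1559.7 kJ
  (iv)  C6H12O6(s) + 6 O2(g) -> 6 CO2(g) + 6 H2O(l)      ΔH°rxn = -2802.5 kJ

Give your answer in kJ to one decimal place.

(i) as written (CH3COOH(l) already on the product side): -484.5 kJ
(ii): not needed (C2H2(g) appears nowhere else).
(iii) reversed and × 2 (reverse to put C2H6(g) on the product side; ×2 to match 2 C2H6(g) in the target): (-2)·(-1559.7) = +3119.4 kJ
(iv) as written (C6H12O6(s) already on the reactant side): -2802.5 kJ
By Hess's law, ΔH°rxn = (1)·(-484.5) + (-2)·(-1559.7) + (1)·(-2802.5) = -167.6 kJ

ΔH°rxn = -167.6 kJ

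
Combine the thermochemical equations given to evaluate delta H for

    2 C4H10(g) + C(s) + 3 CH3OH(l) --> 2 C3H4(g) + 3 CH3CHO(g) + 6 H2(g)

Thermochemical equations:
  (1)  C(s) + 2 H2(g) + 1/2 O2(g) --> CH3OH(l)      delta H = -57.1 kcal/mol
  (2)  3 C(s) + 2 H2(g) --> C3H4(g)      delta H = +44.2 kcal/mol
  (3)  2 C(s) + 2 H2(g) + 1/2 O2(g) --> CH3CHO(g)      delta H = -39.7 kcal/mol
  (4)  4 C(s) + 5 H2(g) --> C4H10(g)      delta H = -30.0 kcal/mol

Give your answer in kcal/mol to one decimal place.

(1) reversed and × 3 (reverse to put CH3OH(l) on the reactant side; ×3 to match 3 CH3OH(l) in the target): (-3)·(-57.1) = +171.3 kcal/mol
(2) × 2 (scale by 2 for the 2 C3H4(g)): (2)·(+44.2) = +88.4 kcal/mol
(3) × 3 (scale by 3 for the 3 CH3CHO(g)): (3)·(-39.7) = -119.1 kcal/mol
(4) reversed and × 2 (C4H10(g) must end up as a reactant; ×2 to match 2 C4H10(g) in the target): (-2)·(-30.0) = +60.0 kcal/mol
Combining the equations, delta H = (-3)·(-57.1) + (2)·(+44.2) + (3)·(-39.7) + (-2)·(-30.0) = 200.6 kcal/mol

delta H = 200.6 kcal/mol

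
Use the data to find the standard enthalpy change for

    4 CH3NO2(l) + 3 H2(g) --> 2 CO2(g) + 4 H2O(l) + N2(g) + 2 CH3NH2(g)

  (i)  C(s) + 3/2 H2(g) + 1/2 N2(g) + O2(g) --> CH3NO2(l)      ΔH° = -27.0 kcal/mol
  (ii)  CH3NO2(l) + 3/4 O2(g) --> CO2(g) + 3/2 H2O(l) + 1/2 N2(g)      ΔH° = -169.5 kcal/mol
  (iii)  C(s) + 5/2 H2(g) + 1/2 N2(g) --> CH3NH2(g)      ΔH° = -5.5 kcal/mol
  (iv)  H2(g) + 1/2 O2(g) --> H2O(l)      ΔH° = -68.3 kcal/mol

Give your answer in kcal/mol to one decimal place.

ΔH° = -364.3 kcal/mol

(i) reversed and × 2: (-2)·(-27.0) = +54.0 kcal/mol
(ii) × 2 (×2 to match 2 CO2(g) in the target): (2)·(-169.5) = -339.0 kcal/mol
(iii) × 2 (×2 to match 2 CH3NH2(g) in the target): (2)·(-5.5) = -11.0 kcal/mol
(iv) as written: -68.3 kcal/mol
ΔH° = (-2)·(-27.0) + (2)·(-169.5) + (2)·(-5.5) + (1)·(-68.3) = -364.3 kcal/mol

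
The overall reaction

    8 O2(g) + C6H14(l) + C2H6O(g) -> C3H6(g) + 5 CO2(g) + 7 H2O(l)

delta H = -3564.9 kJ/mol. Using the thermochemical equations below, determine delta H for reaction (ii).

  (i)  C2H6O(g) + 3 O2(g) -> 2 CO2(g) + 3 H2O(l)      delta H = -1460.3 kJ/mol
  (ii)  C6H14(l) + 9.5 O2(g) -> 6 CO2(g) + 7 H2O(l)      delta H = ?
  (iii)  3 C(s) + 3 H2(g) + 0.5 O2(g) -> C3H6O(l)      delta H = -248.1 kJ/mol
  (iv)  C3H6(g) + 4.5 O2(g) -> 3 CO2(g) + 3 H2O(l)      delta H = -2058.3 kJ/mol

delta H = -4162.9 kJ/mol

(i) as written: -1460.3 kJ/mol
(ii) as written: contributes x
(iii): not needed.
(iv) reversed: +2058.3 kJ/mol
-3564.9 = (-1460.3) + (+2058.3) + x
x = (-3564.9 − (+598.0)) / (1) = -4162.9 kJ/mol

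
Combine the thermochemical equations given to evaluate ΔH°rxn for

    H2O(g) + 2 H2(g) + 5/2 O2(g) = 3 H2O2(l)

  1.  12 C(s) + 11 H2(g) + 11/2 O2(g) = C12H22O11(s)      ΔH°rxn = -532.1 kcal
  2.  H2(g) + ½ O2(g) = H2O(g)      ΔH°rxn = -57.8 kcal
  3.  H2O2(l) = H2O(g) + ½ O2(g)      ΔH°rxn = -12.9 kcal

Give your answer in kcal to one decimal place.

eq. 1: not needed (C(s) appears nowhere else).
eq. 2 × 2: (2)·(-57.8) = -115.6 kcal
eq. 3 reversed and × 3 (H2O2(l) must end up as a product; ×3 to match 3 H2O2(l) in the target): (-3)·(-12.9) = +38.7 kcal
Combining the equations, ΔH°rxn = (2)·(-57.8) + (-3)·(-12.9) = -76.9 kcal

ΔH°rxn = -76.9 kcal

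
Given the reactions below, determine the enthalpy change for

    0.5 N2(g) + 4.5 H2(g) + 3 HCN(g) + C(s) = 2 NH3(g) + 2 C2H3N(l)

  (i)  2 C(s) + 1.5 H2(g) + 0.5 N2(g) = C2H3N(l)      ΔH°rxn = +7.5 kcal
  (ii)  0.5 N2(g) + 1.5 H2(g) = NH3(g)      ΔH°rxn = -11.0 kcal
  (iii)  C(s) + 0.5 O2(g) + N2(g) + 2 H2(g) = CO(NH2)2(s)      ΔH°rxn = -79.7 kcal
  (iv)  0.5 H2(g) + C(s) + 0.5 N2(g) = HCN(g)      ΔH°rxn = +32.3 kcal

(i) × 2 (scale by 2 for the 2 C2H3N(l)): (2)·(+7.5) = +15.0 kcal
(ii) × 2 (scale by 2 for the 2 NH3(g)): (2)·(-11.0) = -22.0 kcal
(iii): not needed (O2(g) appears nowhere else).
(iv) reversed and × 3 (HCN(g) must end up as a reactant; scale by 3 for the 3 HCN(g)): (-3)·(+32.3) = -96.9 kcal
Since enthalpy is a state function, ΔH°rxn = (+15.0) + (-22.0) + (-96.9) = -103.9 kcal

ΔH°rxn = -103.9 kcal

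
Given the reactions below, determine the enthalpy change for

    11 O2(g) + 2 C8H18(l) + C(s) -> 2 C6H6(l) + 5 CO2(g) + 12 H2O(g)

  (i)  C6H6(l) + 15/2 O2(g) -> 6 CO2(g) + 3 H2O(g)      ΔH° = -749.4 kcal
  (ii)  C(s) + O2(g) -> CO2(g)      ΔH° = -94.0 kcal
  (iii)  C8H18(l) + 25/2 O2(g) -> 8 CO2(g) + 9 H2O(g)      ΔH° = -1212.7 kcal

(i) reversed and × 2: (-2)·(-749.4) = +1498.8 kcal
(ii) as written: -94.0 kcal
(iii) × 2: (2)·(-1212.7) = -2425.4 kcal
Combining the equations, ΔH° = (+1498.8) + (-94.0) + (-2425.4) = -1020.6 kcal

ΔH° = -1020.6 kcal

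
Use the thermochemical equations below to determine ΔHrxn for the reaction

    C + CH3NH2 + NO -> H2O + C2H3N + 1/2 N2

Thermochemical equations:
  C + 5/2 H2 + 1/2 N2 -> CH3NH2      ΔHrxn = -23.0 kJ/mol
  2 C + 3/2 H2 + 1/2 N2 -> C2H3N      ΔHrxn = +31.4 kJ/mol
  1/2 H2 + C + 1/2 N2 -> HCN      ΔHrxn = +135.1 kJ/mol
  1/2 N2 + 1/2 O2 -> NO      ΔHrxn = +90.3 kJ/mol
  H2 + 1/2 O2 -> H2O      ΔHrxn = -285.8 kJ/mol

ΔHrxn = -321.7 kJ/mol

equation 1 reversed: +23.0 kJ/mol
equation 2 as written: +31.4 kJ/mol
equation 3: not needed.
equation 4 reversed: -90.3 kJ/mol
equation 5 as written: -285.8 kJ/mol
ΔHrxn = (-1)·(-23.0) + (1)·(+31.4) + (-1)·(+90.3) + (1)·(-285.8) = -321.7 kJ/mol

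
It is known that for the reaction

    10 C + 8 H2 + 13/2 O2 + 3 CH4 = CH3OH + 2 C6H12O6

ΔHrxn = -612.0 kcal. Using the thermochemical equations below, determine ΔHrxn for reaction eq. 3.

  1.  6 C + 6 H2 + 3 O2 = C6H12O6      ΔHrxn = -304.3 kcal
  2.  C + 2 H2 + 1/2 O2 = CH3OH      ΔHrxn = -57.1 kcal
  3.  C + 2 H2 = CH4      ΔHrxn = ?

eq. 1 × 2: (2)·(-304.3) = -608.6 kcal
eq. 2 as written: -57.1 kcal
eq. 3 reversed and × 3: contributes −3·x
-612.0 = (-608.6) + (-57.1) − 3·x
x = (-612.0 − (-665.7)) / (-3) = -17.9 kcal

ΔHrxn = -17.9 kcal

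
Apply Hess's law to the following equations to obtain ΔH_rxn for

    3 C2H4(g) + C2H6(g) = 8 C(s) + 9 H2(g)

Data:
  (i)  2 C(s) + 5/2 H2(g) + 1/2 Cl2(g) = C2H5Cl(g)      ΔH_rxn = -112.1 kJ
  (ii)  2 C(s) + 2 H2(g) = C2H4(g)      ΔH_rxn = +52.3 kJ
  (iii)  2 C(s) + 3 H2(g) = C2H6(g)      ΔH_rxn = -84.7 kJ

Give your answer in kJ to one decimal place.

(i): not needed.
(ii) reversed and × 3: (-3)·(+52.3) = -156.9 kJ
(iii) reversed: +84.7 kJ
Combining the equations, ΔH_rxn = (-3)·(+52.3) + (-1)·(-84.7) = -72.2 kJ

ΔH_rxn = -72.2 kJ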